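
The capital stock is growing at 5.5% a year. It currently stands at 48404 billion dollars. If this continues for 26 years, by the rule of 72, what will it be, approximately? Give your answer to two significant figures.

around 190000 billion dollars

It doubles every 72/5.5 ≈ 13.09 years, so 26 years is 1.99 doublings.
2^1.99 ≈ 3.97; 48404 × 3.97 ≈ 190000 billion dollars.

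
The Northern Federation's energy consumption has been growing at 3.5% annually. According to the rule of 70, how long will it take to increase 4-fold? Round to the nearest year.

≈ 40 years

Doubling time ≈ 70/3.5 = 20.00 years.
Getting to 4× needs 2 doublings: 2 × 20.00 ≈ 40 years.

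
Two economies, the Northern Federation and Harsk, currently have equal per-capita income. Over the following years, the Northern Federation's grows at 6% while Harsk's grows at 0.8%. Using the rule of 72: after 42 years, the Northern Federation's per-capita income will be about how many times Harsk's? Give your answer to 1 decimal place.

approximately 8.2 times

Rate gap = 6% − 0.8% = 5.2 points.
The ratio doubles every 72/5.2 ≈ 13.85 years.
42/13.85 ≈ 3.03 doublings → ratio ≈ 2^3.03 ≈ 8.2.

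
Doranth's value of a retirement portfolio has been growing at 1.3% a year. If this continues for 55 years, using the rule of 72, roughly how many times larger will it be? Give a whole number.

72/1.3 ≈ 55.38 years per doubling.
55 years fits 1 doubling: 2^1 = 2.

approximately 2 times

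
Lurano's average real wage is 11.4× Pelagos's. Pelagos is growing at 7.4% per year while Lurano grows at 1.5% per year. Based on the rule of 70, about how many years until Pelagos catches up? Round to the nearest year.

The growth-rate gap is 7.4% − 1.5% = 5.9 percentage points.
So the ratio between them halves every 70/5.9 ≈ 11.86 years.
An 11.4× gap takes log₂(11.4) ≈ 3.51 halvings to close: 3.51 × 11.86 ≈ 42 years.

≈ 42 years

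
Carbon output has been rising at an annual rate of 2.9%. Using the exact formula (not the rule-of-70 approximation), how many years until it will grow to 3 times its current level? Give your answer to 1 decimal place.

38.4 years

t = ln(3) / ln(1 + 0.029) = 1.0986 / 0.028587 ≈ 38.43.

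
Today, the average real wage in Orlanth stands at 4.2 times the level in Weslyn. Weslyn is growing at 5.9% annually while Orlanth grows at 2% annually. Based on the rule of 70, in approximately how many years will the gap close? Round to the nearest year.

roughly 37 years

What matters is the difference: 3.9 pp.
Rule of 70 on the gap: the ratio halves every 70/3.9 ≈ 17.95 years.
A 4.2 times gap takes log₂(4.2) ≈ 2.07 halvings to close: 2.07 × 17.95 ≈ 37 years.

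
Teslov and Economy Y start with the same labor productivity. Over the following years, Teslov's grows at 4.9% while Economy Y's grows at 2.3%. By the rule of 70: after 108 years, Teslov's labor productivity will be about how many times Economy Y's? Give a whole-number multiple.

Only the 2.6-point difference matters.
70/2.6 ≈ 26.92 years per doubling of the ratio; 108 years gives 4.01 doublings, so ≈ 16×.

about 16 times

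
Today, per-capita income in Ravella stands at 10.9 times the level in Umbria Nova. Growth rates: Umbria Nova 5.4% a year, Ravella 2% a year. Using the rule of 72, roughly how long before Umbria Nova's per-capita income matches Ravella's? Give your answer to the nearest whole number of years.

approximately 73 years

Umbria Nova gains on Ravella at 5.4% − 2% = 3.4 points a year.
At that relative rate the gap halves every 72/3.4 ≈ 21.18 years.
A 10.9 times gap takes log₂(10.9) ≈ 3.45 halvings to close: 3.45 × 21.18 ≈ 73 years.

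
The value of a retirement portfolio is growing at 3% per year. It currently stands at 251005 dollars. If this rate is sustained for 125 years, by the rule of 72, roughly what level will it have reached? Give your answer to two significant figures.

≈ 9300000 dollars

Doubling time ≈ 72/3 = 24.00 years.
125 years is 125/24.00 ≈ 5.21 doublings, a factor of 2^5.21 ≈ 37.01.
251005 × 37.01 ≈ 9300000 dollars.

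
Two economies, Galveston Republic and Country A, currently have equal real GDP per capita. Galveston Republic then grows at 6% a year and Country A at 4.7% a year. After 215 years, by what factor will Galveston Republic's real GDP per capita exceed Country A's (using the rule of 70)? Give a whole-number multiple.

around 16 times

Galveston Republic pulls ahead at 1.3 pp per year, so the ratio doubles every 70/1.3 ≈ 53.85 years.
In 215 years that's 3.99 doublings: 2^3.99 ≈ 16.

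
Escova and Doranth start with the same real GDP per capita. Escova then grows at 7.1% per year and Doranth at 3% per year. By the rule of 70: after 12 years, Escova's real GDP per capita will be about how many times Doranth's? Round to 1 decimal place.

Rate gap = 7.1% − 3% = 4.1 points.
The ratio doubles every 70/4.1 ≈ 17.07 years.
12/17.07 ≈ 0.70 doublings → ratio ≈ 2^0.70 ≈ 1.6.

about 1.6 times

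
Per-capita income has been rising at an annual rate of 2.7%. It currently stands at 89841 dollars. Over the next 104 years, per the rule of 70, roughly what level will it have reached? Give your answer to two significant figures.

It doubles every 70/2.7 ≈ 25.93 years, so 104 years is 4.01 doublings.
2^4.01 ≈ 16.11; 89841 × 16.11 ≈ 1400000 dollars.

approximately 1400000 dollars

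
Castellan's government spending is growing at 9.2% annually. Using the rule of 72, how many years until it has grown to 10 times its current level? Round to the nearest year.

One doubling takes 72/9.2 = 7.83 years.
Reaching 10× takes log₂(10) ≈ 3.32 doublings.
3.32 × 7.83 ≈ 26 years.

approximately 26 years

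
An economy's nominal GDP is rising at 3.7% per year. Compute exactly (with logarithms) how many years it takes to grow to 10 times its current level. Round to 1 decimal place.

63.4 years

t = ln(10) / ln(1 + 0.037) = 2.3026 / 0.036332 ≈ 63.38.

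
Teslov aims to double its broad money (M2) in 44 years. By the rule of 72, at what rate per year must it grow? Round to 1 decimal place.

72 / 44 ≈ 1.64, so about 1.6% per year.

approximately 1.6% per year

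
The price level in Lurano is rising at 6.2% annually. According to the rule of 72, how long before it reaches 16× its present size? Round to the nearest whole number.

approximately 46 years

Doubling time ≈ 72/6.2 = 11.61 years.
16× is 4 doublings, so 4 × 11.61 ≈ 46 years.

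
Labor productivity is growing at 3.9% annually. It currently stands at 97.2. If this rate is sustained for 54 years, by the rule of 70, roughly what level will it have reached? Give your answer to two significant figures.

Doubling time ≈ 70/3.9 = 17.95 years.
54 years is 54/17.95 ≈ 3.01 doublings, a factor of 2^3.01 ≈ 8.06.
97.2 × 8.06 ≈ 780.

about 780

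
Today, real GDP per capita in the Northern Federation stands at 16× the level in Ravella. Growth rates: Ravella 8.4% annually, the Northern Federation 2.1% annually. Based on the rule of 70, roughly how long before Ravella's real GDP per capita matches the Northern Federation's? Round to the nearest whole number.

44 years

The growth-rate gap is 8.4% − 2.1% = 6.3 percentage points.
So the ratio between them halves every 70/6.3 ≈ 11.11 years.
A 16× gap closes after 4 halvings: 4 × 11.11 ≈ 44 years.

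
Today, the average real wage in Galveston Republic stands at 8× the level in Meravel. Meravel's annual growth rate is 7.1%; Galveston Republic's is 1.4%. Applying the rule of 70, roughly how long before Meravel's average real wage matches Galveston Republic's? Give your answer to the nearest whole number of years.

What matters is the difference: 5.7 pp.
Rule of 70 on the gap: the ratio halves every 70/5.7 ≈ 12.28 years.
An 8× gap closes after 3 halvings: 3 × 12.28 ≈ 37 years.

≈ 37 years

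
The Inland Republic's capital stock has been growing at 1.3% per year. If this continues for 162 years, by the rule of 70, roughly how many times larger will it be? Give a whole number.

roughly 8 times

At 1.3% one doubling takes ≈ 53.85 years; 162 years is 3 of them, so ×8.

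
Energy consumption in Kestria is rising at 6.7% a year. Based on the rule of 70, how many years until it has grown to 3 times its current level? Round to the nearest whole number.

around 17 years

One doubling takes 70/6.7 = 10.45 years.
Reaching 3× takes log₂(3) ≈ 1.58 doublings.
1.58 × 10.45 ≈ 17 years.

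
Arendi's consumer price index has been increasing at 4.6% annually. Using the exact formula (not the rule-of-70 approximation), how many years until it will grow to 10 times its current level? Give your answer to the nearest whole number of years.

t = ln(10) / ln(1 + 0.046) = 2.3026 / 0.044973 ≈ 51.20.
≈ 51 years.

51 years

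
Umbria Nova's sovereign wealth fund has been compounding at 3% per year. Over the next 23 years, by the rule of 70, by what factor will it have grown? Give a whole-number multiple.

Doubling time ≈ 70/3 = 23.33 years.
23/23.33 ≈ 1 doubling, so about 2^1 = 2×.

around 2 times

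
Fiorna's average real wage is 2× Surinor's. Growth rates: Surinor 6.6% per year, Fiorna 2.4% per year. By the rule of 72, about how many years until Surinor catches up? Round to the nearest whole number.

The growth-rate gap is 6.6% − 2.4% = 4.2 percentage points.
So the ratio between them halves every 72/4.2 ≈ 17.14 years.
A 2× gap closes after 1 halving: 1 × 17.14 ≈ 17 years.

approximately 17 years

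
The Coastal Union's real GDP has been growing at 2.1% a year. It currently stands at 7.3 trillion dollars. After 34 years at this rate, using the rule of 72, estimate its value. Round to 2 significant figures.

≈ 15 trillion dollars

It doubles every 72/2.1 ≈ 34.29 years, so 34 years is 0.99 doublings.
2^0.99 ≈ 1.99; 7.3 × 1.99 ≈ 15 trillion dollars.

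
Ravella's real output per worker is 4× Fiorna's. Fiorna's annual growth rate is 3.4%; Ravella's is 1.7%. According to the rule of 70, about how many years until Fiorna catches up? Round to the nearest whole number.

The growth-rate gap is 3.4% − 1.7% = 1.7 percentage points.
So the ratio between them halves every 70/1.7 ≈ 41.18 years.
A 4× gap closes after 2 halvings: 2 × 41.18 ≈ 82 years.

about 82 years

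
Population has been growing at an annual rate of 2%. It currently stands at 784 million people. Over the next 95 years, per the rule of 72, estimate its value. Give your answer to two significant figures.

Doubling time ≈ 72/2 = 36.00 years.
95 years is 95/36.00 ≈ 2.64 doublings, a factor of 2^2.64 ≈ 6.23.
784 × 6.23 ≈ 4900 million people.

4900 million people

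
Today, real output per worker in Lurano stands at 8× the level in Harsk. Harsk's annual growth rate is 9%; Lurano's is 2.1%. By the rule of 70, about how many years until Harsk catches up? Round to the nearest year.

What matters is the difference: 6.9 pp.
Rule of 70 on the gap: the ratio halves every 70/6.9 ≈ 10.14 years.
An 8× gap closes after 3 halvings: 3 × 10.14 ≈ 30 years.

30 years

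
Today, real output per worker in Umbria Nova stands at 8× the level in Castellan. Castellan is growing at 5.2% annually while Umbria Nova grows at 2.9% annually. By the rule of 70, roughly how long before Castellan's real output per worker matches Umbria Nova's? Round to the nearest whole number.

around 91 years

The growth-rate gap is 5.2% − 2.9% = 2.3 percentage points.
So the ratio between them halves every 70/2.3 ≈ 30.43 years.
An 8× gap closes after 3 halvings: 3 × 30.43 ≈ 91 years.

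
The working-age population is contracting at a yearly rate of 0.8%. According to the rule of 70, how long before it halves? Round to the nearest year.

≈ 88 years

Falling at 0.8%, it halves about every 70/0.8 = 87.50 years.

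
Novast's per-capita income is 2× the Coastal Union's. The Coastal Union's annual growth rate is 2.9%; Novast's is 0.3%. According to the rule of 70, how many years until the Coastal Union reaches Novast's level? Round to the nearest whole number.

the Coastal Union gains on Novast at 2.9% − 0.3% = 2.6 points a year.
At that relative rate the gap halves every 70/2.6 ≈ 26.92 years.
A 2× gap closes after 1 halving: 1 × 26.92 ≈ 27 years.

roughly 27 years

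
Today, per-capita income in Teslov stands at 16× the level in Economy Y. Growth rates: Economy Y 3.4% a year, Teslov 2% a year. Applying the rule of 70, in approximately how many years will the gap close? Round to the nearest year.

200 years

Economy Y gains on Teslov at 3.4% − 2% = 1.4 points a year.
At that relative rate the gap halves every 70/1.4 ≈ 50.00 years.
A 16× gap closes after 4 halvings: 4 × 50.00 ≈ 200 years.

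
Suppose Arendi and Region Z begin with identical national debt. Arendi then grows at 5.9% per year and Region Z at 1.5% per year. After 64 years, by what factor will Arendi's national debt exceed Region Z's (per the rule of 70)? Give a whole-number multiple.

≈ 16 times

Only the 4.4-point difference matters.
70/4.4 ≈ 15.91 years per doubling of the ratio; 64 years gives 4.02 doublings, so ≈ 16×.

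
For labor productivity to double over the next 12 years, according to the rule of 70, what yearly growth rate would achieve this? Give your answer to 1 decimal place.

≈ 5.8%

70 / 12 ≈ 5.83, so about 5.8% per year.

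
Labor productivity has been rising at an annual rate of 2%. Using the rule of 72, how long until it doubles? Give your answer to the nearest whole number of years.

≈ 36 years

72/2 ≈ 36.00, so it doubles roughly every 36 years.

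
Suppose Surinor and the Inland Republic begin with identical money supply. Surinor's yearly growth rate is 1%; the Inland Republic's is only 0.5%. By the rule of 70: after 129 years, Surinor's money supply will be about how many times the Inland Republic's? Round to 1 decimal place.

approximately 1.9 times

Rate gap = 1% − 0.5% = 0.5 points.
The ratio doubles every 70/0.5 ≈ 140.00 years.
129/140.00 ≈ 0.92 doublings → ratio ≈ 2^0.92 ≈ 1.9.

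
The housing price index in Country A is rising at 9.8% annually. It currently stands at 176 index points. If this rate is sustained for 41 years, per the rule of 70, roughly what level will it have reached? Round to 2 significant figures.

It doubles every 70/9.8 ≈ 7.14 years, so 41 years is 5.74 doublings.
2^5.74 ≈ 53.45; 176 × 53.45 ≈ 9400 index points.

≈ 9400 index points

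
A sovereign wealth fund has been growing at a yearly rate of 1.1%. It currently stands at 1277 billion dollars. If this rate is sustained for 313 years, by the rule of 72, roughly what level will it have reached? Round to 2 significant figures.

Doubling time ≈ 72/1.1 = 65.45 years.
313 years is 313/65.45 ≈ 4.78 doublings, a factor of 2^4.78 ≈ 27.47.
1277 × 27.47 ≈ 35000 billion dollars.

approximately 35000 billion dollars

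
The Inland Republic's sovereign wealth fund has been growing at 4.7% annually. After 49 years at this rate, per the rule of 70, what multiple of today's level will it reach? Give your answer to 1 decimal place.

about 9.8 times

Doubles every ≈ 14.89 years (70/4.7).
49 years is 3.29 doublings; 2^3.29 ≈ 9.8×.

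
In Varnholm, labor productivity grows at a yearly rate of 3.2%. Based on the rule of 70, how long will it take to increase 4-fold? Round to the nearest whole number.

One doubling takes 70/3.2 = 21.88 years.
4 = 2^2, so 2 doublings → 44 years.

≈ 44 years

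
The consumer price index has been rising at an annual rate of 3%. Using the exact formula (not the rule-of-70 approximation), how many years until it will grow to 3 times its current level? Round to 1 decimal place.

t = ln(3) / ln(1 + 0.03) = 1.0986 / 0.029559 ≈ 37.17.

37.2 years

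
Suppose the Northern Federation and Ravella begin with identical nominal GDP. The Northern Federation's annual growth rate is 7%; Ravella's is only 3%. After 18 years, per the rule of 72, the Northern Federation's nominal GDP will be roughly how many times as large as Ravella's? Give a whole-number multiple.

Rate gap = 7% − 3% = 4 points.
The ratio doubles every 72/4 ≈ 18.00 years.
18/18.00 ≈ 1.00 doublings → ratio ≈ 2^1.00 ≈ 2.

roughly 2 times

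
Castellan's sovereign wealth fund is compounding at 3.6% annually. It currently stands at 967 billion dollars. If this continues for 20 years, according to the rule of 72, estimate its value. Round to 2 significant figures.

approximately 1900 billion dollars

It doubles every 72/3.6 ≈ 20.00 years, so 20 years is 1.00 doublings.
2^1.00 ≈ 2.00; 967 × 2.00 ≈ 1900 billion dollars.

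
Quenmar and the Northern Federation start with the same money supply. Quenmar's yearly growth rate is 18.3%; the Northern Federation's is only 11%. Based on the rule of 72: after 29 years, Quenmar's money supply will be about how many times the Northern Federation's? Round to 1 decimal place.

Only the 7.3-point difference matters.
72/7.3 ≈ 9.86 years per doubling of the ratio; 29 years gives 2.94 doublings, so ≈ 7.7×.

approximately 7.7 times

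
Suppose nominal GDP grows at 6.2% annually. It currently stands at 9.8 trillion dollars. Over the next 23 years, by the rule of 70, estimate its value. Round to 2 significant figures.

Doubling time ≈ 70/6.2 = 11.29 years.
23 years is 23/11.29 ≈ 2.04 doublings, a factor of 2^2.04 ≈ 4.11.
9.8 × 4.11 ≈ 40 trillion dollars.

about 40 trillion dollars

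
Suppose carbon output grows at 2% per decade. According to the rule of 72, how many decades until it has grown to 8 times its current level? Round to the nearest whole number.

One doubling takes 72/2 = 36.00 decades.
8 = 2^3, so 3 doublings → 108 decades.

about 108 decades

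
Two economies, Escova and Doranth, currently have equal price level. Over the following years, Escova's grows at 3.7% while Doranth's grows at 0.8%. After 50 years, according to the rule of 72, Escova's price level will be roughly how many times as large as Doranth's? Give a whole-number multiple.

Only the 2.9-point difference matters.
72/2.9 ≈ 24.83 years per doubling of the ratio; 50 years gives 2.01 doublings, so ≈ 4×.

roughly 4 times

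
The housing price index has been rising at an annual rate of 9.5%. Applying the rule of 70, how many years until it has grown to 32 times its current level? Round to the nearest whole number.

approximately 37 years

Doubling time ≈ 70/9.5 = 7.37 years.
Getting to 32× needs 5 doublings: 5 × 7.37 ≈ 37 years.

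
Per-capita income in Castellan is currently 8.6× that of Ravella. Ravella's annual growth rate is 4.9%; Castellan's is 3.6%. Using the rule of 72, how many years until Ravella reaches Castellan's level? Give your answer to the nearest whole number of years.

around 172 years

Ravella gains on Castellan at 4.9% − 3.6% = 1.3 points a year.
At that relative rate the gap halves every 72/1.3 ≈ 55.38 years.
An 8.6× gap takes log₂(8.6) ≈ 3.10 halvings to close: 3.10 × 55.38 ≈ 172 years.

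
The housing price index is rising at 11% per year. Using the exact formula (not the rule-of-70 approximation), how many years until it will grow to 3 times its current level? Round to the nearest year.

t = ln(3) / ln(1 + 0.11) = 1.0986 / 0.104360 ≈ 10.53.
≈ 11 years.

11 years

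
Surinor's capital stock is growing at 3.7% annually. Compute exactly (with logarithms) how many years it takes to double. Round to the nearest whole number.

t = ln(2) / ln(1 + 0.037) = 0.6931 / 0.036332 ≈ 19.08.
≈ 19 years.

19 years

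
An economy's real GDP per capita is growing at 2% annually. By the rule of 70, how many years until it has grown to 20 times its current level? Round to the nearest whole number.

One doubling takes 70/2 = 35.00 years.
20× is log₂ 20 ≈ 4.32 doublings, so ≈ 4.32 × 35.00 = 151 years.

about 151 years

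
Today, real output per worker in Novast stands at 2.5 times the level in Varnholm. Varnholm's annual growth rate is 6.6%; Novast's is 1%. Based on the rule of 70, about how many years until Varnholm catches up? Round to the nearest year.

Varnholm gains on Novast at 6.6% − 1% = 5.6 points a year.
At that relative rate the gap halves every 70/5.6 ≈ 12.50 years.
A 2.5 times gap takes log₂(2.5) ≈ 1.32 halvings to close: 1.32 × 12.50 ≈ 17 years.

approximately 17 years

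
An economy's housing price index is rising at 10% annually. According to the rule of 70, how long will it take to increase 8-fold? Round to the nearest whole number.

approximately 21 years

At 10% it doubles every 70/10 ≈ 7.00 years.
Getting to 8× needs 3 doublings: 3 × 7.00 ≈ 21 years.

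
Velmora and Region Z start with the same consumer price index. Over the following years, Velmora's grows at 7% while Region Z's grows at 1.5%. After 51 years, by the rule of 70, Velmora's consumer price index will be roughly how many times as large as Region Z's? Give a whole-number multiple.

16 times

Velmora pulls ahead at 5.5 pp per year, so the ratio doubles every 70/5.5 ≈ 12.73 years.
In 51 years that's 4.01 doublings: 2^4.01 ≈ 16.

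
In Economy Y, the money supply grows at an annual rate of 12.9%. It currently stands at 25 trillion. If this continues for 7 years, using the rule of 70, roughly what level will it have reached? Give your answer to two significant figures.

61 trillion

It doubles every 70/12.9 ≈ 5.43 years, so 7 years is 1.29 doublings.
2^1.29 ≈ 2.45; 25 × 2.45 ≈ 61 trillion.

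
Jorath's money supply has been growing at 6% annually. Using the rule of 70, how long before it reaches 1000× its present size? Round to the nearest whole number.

116 years

At 6% it doubles every 70/6 ≈ 11.67 years.
Reaching 1000× takes log₂(1000) ≈ 9.97 doublings.
9.97 × 11.67 ≈ 116 years.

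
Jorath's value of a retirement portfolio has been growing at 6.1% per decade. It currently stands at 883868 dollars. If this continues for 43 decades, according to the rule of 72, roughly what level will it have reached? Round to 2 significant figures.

Doubling time ≈ 72/6.1 = 11.80 decades.
43 decades is 43/11.80 ≈ 3.64 doublings, a factor of 2^3.64 ≈ 12.47.
883868 × 12.47 ≈ 11000000 dollars.

around 11000000 dollars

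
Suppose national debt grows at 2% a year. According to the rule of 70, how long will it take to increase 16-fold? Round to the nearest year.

roughly 140 years

Doubling time ≈ 70/2 = 35.00 years.
16× is 4 doublings, so 4 × 35.00 ≈ 140 years.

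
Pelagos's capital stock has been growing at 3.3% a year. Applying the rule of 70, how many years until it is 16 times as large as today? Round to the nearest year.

At 3.3% it doubles every 70/3.3 ≈ 21.21 years.
Getting to 16× needs 4 doublings: 4 × 21.21 ≈ 85 years.

roughly 85 years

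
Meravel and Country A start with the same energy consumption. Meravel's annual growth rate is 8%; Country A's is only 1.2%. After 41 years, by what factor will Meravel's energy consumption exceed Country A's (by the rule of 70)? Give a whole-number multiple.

≈ 16 times

Rate gap = 8% − 1.2% = 6.8 points.
The ratio doubles every 70/6.8 ≈ 10.29 years.
41/10.29 ≈ 3.98 doublings → ratio ≈ 2^3.98 ≈ 16.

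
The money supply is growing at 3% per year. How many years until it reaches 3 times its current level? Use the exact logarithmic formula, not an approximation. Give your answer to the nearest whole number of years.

t = ln(3) / ln(1 + 0.03) = 1.0986 / 0.029559 ≈ 37.17.
≈ 37 years.

37 years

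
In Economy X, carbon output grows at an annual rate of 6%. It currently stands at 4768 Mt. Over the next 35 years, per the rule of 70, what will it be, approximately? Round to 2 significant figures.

It doubles every 70/6 ≈ 11.67 years, so 35 years is 3.00 doublings.
2^3.00 ≈ 8.00; 4768 × 8.00 ≈ 38000 Mt.

about 38000 Mt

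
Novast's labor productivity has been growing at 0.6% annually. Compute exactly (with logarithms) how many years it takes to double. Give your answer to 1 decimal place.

t = ln(2) / ln(1 + 0.006) = 0.6931 / 0.005982 ≈ 115.86.

115.9 years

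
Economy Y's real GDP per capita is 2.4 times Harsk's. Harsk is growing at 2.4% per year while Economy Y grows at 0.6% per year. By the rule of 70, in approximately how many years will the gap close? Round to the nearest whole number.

approximately 49 years

The growth-rate gap is 2.4% − 0.6% = 1.8 percentage points.
So the ratio between them halves every 70/1.8 ≈ 38.89 years.
A 2.4 times gap takes log₂(2.4) ≈ 1.26 halvings to close: 1.26 × 38.89 ≈ 49 years.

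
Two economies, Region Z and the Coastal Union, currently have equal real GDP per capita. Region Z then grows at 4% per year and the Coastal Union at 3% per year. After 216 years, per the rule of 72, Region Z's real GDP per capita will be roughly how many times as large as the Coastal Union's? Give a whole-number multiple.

Rate gap = 4% − 3% = 1 point.
The ratio doubles every 72/1 ≈ 72.00 years.
216/72.00 ≈ 3.00 doublings → ratio ≈ 2^3.00 ≈ 8.

around 8 times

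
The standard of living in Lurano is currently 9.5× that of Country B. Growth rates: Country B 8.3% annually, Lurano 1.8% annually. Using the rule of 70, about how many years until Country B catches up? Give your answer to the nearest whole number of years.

What matters is the difference: 6.5 pp.
Rule of 70 on the gap: the ratio halves every 70/6.5 ≈ 10.77 years.
A 9.5× gap takes log₂(9.5) ≈ 3.25 halvings to close: 3.25 × 10.77 ≈ 35 years.

about 35 years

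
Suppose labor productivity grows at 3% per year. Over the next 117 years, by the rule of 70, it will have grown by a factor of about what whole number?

≈ 32 times

At 3% one doubling takes ≈ 23.33 years; 117 years is 5 of them, so ×32.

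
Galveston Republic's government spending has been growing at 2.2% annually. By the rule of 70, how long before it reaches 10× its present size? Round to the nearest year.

around 106 years

At 2.2% it doubles every 70/2.2 ≈ 31.82 years.
Reaching 10× takes log₂(10) ≈ 3.32 doublings.
3.32 × 31.82 ≈ 106 years.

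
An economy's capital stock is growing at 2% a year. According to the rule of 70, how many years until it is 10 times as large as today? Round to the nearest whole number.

Doubling time ≈ 70/2 = 35.00 years.
10× is log₂ 10 ≈ 3.32 doublings, so ≈ 3.32 × 35.00 = 116 years.

approximately 116 years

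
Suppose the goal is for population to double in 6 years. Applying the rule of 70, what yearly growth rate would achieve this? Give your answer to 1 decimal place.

70 / 6 ≈ 11.67, so about 11.7% per year.

around 11.7%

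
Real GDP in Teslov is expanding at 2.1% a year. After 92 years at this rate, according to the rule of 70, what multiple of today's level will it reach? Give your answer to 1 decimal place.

Doubling time ≈ 70/2.1 = 33.33 years.
92 years / 33.33 ≈ 2.76 doublings → factor 2^2.76 ≈ 6.8.

around 6.8 times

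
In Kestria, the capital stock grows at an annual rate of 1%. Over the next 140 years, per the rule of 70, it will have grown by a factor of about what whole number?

4 times

Doubling time ≈ 70/1 = 70.00 years.
140/70.00 ≈ 2 doublings, so about 2^2 = 4×.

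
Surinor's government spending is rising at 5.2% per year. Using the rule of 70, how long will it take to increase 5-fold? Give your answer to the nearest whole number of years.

approximately 31 years

Doubling time ≈ 70/5.2 = 13.46 years.
5× is log₂ 5 ≈ 2.32 doublings, so ≈ 2.32 × 13.46 = 31 years.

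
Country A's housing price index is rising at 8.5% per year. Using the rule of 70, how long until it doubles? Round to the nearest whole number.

70/8.5 ≈ 8.24, so it doubles roughly every 8 years.

approximately 8 years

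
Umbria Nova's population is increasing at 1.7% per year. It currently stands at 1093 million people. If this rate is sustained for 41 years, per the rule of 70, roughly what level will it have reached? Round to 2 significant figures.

Doubling time ≈ 70/1.7 = 41.18 years.
41 years is 41/41.18 ≈ 1.00 doublings, a factor of 2^1.00 ≈ 2.00.
1093 × 2.00 ≈ 2200 million people.

2200 million people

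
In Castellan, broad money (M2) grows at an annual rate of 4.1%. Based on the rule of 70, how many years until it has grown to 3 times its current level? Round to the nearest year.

At 4.1% it doubles every 70/4.1 ≈ 17.07 years.
3× is log₂ 3 ≈ 1.58 doublings, so ≈ 1.58 × 17.07 = 27 years.

approximately 27 years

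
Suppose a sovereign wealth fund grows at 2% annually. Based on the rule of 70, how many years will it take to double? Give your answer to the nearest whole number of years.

around 35 years

At 2%, doubling takes about 70/2 = 35.00 years.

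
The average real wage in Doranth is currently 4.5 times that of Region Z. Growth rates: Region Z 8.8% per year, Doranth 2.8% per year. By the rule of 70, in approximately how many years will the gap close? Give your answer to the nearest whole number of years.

The growth-rate gap is 8.8% − 2.8% = 6 percentage points.
So the ratio between them halves every 70/6 ≈ 11.67 years.
A 4.5 times gap takes log₂(4.5) ≈ 2.17 halvings to close: 2.17 × 11.67 ≈ 25 years.

25 years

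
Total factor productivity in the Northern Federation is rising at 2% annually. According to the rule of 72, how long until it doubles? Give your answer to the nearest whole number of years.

At 2%, doubling takes about 72/2 = 36.00 years.

roughly 36 years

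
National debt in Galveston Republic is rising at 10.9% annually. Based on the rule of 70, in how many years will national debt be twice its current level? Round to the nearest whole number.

At 10.9%, doubling takes about 70/10.9 = 6.42 years.

6 years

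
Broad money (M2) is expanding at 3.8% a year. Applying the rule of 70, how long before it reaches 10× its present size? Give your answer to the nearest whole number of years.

about 61 years

One doubling takes 70/3.8 = 18.42 years.
Reaching 10× takes log₂(10) ≈ 3.32 doublings.
3.32 × 18.42 ≈ 61 years.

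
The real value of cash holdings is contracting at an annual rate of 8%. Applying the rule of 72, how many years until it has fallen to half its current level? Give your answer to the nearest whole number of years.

approximately 9 years

The rule works in reverse for decay: 72/8 ≈ 9.00 years to halve.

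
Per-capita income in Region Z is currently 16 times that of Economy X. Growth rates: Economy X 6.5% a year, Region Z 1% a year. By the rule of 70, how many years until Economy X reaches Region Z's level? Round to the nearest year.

What matters is the difference: 5.5 pp.
Rule of 70 on the gap: the ratio halves every 70/5.5 ≈ 12.73 years.
A 16 times gap closes after 4 halvings: 4 × 12.73 ≈ 51 years.

approximately 51 years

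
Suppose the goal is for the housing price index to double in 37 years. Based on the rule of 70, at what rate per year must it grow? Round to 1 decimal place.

around 1.9%

70 / 37 ≈ 1.89, so about 1.9% per year.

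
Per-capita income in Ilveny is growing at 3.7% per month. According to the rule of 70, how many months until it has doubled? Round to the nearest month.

roughly 19 months

Doubling time ≈ 70 / 3.7 = 18.92 months.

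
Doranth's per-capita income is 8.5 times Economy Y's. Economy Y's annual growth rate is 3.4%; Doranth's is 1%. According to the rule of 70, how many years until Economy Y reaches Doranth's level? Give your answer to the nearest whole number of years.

roughly 90 years

The growth-rate gap is 3.4% − 1% = 2.4 percentage points.
So the ratio between them halves every 70/2.4 ≈ 29.17 years.
An 8.5 times gap takes log₂(8.5) ≈ 3.09 halvings to close: 3.09 × 29.17 ≈ 90 years.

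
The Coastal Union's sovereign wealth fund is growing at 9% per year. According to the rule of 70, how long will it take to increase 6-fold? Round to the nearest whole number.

Doubling time ≈ 70/9 = 7.78 years.
Reaching 6× takes log₂(6) ≈ 2.58 doublings.
2.58 × 7.78 ≈ 20 years.

roughly 20 years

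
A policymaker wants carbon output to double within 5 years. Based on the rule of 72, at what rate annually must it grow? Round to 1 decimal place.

roughly 14.4% annually

72 / 5 ≈ 14.40, so about 14.4% annually.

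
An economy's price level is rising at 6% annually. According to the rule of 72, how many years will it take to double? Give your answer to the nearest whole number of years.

Doubling time ≈ 72 / 6 = 12.00 years.

around 12 years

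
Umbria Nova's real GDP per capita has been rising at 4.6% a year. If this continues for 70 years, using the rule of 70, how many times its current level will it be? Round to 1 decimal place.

about 24.3 times

Doubles every ≈ 15.22 years (70/4.6).
70 years is 4.60 doublings; 2^4.60 ≈ 24.3×.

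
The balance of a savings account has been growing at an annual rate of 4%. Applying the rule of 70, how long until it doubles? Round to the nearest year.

about 18 years

70/4 ≈ 17.50, so it doubles roughly every 18 years.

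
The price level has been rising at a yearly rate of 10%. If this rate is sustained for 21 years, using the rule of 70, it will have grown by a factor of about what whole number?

≈ 8 times

At 10% one doubling takes ≈ 7.00 years; 21 years is 3 of them, so ×8.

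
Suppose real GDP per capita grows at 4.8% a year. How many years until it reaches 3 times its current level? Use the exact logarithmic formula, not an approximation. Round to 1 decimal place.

t = ln(3) / ln(1 + 0.048) = 1.0986 / 0.046884 ≈ 23.43.

23.4 years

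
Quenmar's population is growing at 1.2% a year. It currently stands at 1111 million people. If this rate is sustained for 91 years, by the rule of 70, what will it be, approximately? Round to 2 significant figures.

Doubling time ≈ 70/1.2 = 58.33 years.
91 years is 91/58.33 ≈ 1.56 doublings, a factor of 2^1.56 ≈ 2.95.
1111 × 2.95 ≈ 3300 million people.

≈ 3300 million people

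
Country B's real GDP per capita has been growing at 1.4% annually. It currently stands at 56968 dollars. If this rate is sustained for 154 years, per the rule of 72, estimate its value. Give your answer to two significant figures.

It doubles every 72/1.4 ≈ 51.43 years, so 154 years is 2.99 doublings.
2^2.99 ≈ 7.94; 56968 × 7.94 ≈ 450000 dollars.

450000 dollars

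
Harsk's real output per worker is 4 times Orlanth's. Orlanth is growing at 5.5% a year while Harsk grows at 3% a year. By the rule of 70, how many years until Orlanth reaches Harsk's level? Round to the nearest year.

Orlanth gains on Harsk at 5.5% − 3% = 2.5 points a year.
At that relative rate the gap halves every 70/2.5 ≈ 28.00 years.
A 4 times gap closes after 2 halvings: 2 × 28.00 ≈ 56 years.

roughly 56 years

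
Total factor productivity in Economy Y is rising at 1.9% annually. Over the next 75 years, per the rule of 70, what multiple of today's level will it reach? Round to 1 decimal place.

Doubles every ≈ 36.84 years (70/1.9).
75 years is 2.04 doublings; 2^2.04 ≈ 4.1×.

4.1 times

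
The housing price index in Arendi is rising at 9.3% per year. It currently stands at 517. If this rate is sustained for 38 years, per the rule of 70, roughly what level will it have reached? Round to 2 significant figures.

17000

Doubling time ≈ 70/9.3 = 7.53 years.
38 years is 38/7.53 ≈ 5.05 doublings, a factor of 2^5.05 ≈ 33.13.
517 × 33.13 ≈ 17000.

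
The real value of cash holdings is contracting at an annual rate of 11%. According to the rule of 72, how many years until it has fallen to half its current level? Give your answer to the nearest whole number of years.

about 7 years

Halving time ≈ 72 / 11 = 6.55 → 7 years.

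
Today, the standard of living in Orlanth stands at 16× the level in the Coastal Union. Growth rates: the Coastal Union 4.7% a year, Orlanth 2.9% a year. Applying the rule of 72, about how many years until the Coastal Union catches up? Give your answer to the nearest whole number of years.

The growth-rate gap is 4.7% − 2.9% = 1.8 percentage points.
So the ratio between them halves every 72/1.8 ≈ 40.00 years.
A 16× gap closes after 4 halvings: 4 × 40.00 ≈ 160 years.

about 160 years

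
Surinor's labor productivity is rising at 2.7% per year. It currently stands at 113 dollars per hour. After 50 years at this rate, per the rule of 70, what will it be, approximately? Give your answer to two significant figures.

approximately 430 dollars per hour

It doubles every 70/2.7 ≈ 25.93 years, so 50 years is 1.93 doublings.
2^1.93 ≈ 3.81; 113 × 3.81 ≈ 430 dollars per hour.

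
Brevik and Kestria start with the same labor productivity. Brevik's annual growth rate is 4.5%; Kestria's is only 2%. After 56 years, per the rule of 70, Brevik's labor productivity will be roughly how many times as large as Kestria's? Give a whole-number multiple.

Rate gap = 4.5% − 2% = 2.5 points.
The ratio doubles every 70/2.5 ≈ 28.00 years.
56/28.00 ≈ 2.00 doublings → ratio ≈ 2^2.00 ≈ 4.

approximately 4 times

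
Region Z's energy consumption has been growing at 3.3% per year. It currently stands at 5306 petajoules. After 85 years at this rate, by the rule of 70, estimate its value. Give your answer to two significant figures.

It doubles every 70/3.3 ≈ 21.21 years, so 85 years is 4.01 doublings.
2^4.01 ≈ 16.11; 5306 × 16.11 ≈ 85000 petajoules.

85000 petajoules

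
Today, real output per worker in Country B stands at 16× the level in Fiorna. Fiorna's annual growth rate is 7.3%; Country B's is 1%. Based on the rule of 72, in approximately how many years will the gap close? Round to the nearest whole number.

Fiorna gains on Country B at 7.3% − 1% = 6.3 points a year.
At that relative rate the gap halves every 72/6.3 ≈ 11.43 years.
A 16× gap closes after 4 halvings: 4 × 11.43 ≈ 46 years.

roughly 46 years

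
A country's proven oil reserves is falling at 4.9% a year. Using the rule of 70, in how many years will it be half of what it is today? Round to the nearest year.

Halving time ≈ 70 / 4.9 = 14.29 → 14 years.

14 years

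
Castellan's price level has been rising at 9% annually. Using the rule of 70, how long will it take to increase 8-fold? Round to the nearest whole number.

One doubling takes 70/9 = 7.78 years.
8× is 3 doublings, so 3 × 7.78 ≈ 23 years.

approximately 23 years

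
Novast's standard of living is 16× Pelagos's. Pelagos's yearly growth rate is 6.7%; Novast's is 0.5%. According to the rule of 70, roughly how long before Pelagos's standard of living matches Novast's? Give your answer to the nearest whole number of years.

Pelagos gains on Novast at 6.7% − 0.5% = 6.2 points a year.
At that relative rate the gap halves every 70/6.2 ≈ 11.29 years.
A 16× gap closes after 4 halvings: 4 × 11.29 ≈ 45 years.

roughly 45 years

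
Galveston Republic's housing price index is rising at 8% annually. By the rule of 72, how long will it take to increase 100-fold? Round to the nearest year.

One doubling takes 72/8 = 9.00 years.
100× is log₂ 100 ≈ 6.64 doublings, so ≈ 6.64 × 9.00 = 60 years.

≈ 60 years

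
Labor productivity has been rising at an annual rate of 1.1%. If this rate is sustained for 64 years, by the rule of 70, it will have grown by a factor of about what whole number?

70/1.1 ≈ 63.64 years per doubling.
64 years fits 1 doubling: 2^1 = 2.

around 2 times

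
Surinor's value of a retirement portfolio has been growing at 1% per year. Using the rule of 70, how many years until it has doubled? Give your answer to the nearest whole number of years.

≈ 70 years

At 1%, doubling takes about 70/1 = 70.00 years.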